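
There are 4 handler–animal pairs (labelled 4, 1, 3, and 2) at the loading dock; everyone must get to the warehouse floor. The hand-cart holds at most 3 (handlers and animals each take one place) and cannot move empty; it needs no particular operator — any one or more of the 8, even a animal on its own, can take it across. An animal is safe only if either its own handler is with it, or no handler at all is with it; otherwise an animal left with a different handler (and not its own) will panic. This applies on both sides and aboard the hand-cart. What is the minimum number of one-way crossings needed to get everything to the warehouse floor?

Counting alone: each trip to the warehouse floor takes at most 3 across and each return brings at least 1 back, so after t trips out (and t−1 returns) at most 3t − (t−1) of the 8 are across; that first reaches 8 at t = 4, so at least 7 crossings are needed.
The safety rule pushes this higher. Following every safe sequence of crossings, the most of the 8 that can be at the warehouse floor as the hand-cart arrives there on crossing 7 is 7 — never all 8.
So no plan with fewer than 9 crossings exists, and this one achieves 9:
1. animal 4 and handler 4 cross → the warehouse floor.
2. handler 4 crosses ← the loading dock.
3. animal 1, handler 1, and handler 4 cross → the warehouse floor.
4. animal 4 and handler 4 cross ← the loading dock.
5. handler 2, handler 3, and handler 4 cross → the warehouse floor.
6. animal 1 crosses ← the loading dock.
7. animal 1 and animal 4 cross → the warehouse floor.
8. animal 4 crosses ← the loading dock.
9. animal 2, animal 3, and animal 4 cross → the warehouse floor.

9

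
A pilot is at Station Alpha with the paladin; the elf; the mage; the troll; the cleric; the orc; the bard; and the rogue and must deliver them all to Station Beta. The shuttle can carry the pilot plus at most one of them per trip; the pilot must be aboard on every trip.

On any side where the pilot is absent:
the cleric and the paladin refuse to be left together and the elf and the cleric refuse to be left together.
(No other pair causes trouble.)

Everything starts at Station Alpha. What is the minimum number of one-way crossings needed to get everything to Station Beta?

Counting alone: the pilot can take at most 1 across per trip to Station Beta, so moving all 8 needs at least 8 loaded trips out, with a return between consecutive ones — at least 15 crossings.
The safety rule pushes this higher. Following every safe sequence of crossings, the most of the 8 that can be at Station Beta as the shuttle arrives there on crossing 15 is 7 — never all 8.
So no plan with fewer than 17 crossings exists, and this one achieves 17:
1. Pilot goes to Station Beta with the cleric.  [Station Alpha: the bard, the elf, the mage, the orc, the paladin, the rogue, the troll | Station Beta: the cleric]
2. Pilot goes back to Station Alpha alone.  [Station Alpha: the bard, the elf, the mage, the orc, the paladin, the rogue, the troll | Station Beta: the cleric]
3. Pilot goes to Station Beta with the paladin.  [Station Alpha: the bard, the elf, the mage, the orc, the rogue, the troll | Station Beta: the cleric, the paladin]
4. Pilot goes back to Station Alpha with the cleric.  [Station Alpha: the bard, the cleric, the elf, the mage, the orc, the rogue, the troll | Station Beta: the paladin]
5. Pilot goes to Station Beta with the elf.  [Station Alpha: the bard, the cleric, the mage, the orc, the rogue, the troll | Station Beta: the elf, the paladin]
6. Pilot goes back to Station Alpha alone.  [Station Alpha: the bard, the cleric, the mage, the orc, the rogue, the troll | Station Beta: the elf, the paladin]
7. Pilot goes to Station Beta with the mage.  [Station Alpha: the bard, the cleric, the orc, the rogue, the troll | Station Beta: the elf, the mage, the paladin]
8. Pilot goes back to Station Alpha alone.  [Station Alpha: the bard, the cleric, the orc, the rogue, the troll | Station Beta: the elf, the mage, the paladin]
9. Pilot goes to Station Beta with the troll.  [Station Alpha: the bard, the cleric, the orc, the rogue | Station Beta: the elf, the mage, the paladin, the troll]
10. Pilot goes back to Station Alpha alone.  [Station Alpha: the bard, the cleric, the orc, the rogue | Station Beta: the elf, the mage, the paladin, the troll]
11. Pilot goes to Station Beta with the orc.  [Station Alpha: the bard, the cleric, the rogue | Station Beta: the elf, the mage, the orc, the paladin, the troll]
12. Pilot goes back to Station Alpha alone.  [Station Alpha: the bard, the cleric, the rogue | Station Beta: the elf, the mage, the orc, the paladin, the troll]
13. Pilot goes to Station Beta with the bard.  [Station Alpha: the cleric, the rogue | Station Beta: the bard, the elf, the mage, the orc, the paladin, the troll]
14. Pilot goes back to Station Alpha alone.  [Station Alpha: the cleric, the rogue | Station Beta: the bard, the elf, the mage, the orc, the paladin, the troll]
15. Pilot goes to Station Beta with the rogue.  [Station Alpha: the cleric | Station Beta: the bard, the elf, the mage, the orc, the paladin, the rogue, the troll]
16. Pilot goes back to Station Alpha alone.  [Station Alpha: the cleric | Station Beta: the bard, the elf, the mage, the orc, the paladin, the rogue, the troll]
17. Pilot goes to Station Beta with the cleric.  [Station Alpha: — | Station Beta: the bard, the cleric, the elf, the mage, the orc, the paladin, the rogue, the troll]

17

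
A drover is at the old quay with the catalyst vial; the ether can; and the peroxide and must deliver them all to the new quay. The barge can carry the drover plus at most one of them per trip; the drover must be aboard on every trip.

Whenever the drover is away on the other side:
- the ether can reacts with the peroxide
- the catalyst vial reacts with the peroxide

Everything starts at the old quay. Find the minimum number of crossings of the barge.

7

Counting alone: the drover can take at most 1 across per trip to the new quay, so moving all 3 needs at least 3 loaded trips out, with a return between consecutive ones — at least 5 crossings.
The safety rule pushes this higher. Following every safe sequence of crossings, the most of the 3 that can be at the new quay as the barge arrives there on crossing 5 is 2 — never all 3.
So no plan with fewer than 7 crossings exists, and this one achieves 7:
1. Drover goes to the new quay with the peroxide.
2. Drover goes back to the old quay alone.
3. Drover goes to the new quay with the catalyst vial.
4. Drover goes back to the old quay with the peroxide.
5. Drover goes to the new quay with the ether can.
6. Drover goes back to the old quay alone.
7. Drover goes to the new quay with the peroxide.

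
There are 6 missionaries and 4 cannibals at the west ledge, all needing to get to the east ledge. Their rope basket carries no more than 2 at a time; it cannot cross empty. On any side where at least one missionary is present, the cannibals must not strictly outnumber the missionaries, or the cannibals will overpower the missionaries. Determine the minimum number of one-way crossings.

Counting alone: each trip to the east ledge takes at most 2 across and each return brings at least 1 back, so after t trips out (and t−1 returns) at most 2t − (t−1) of the 10 are across; that first reaches 10 at t = 9, so at least 17 crossings are needed.
The plan below uses exactly 17 crossings, so it is optimal:
1. 2 cannibals → the east ledge.  (the west ledge: 6M 2C; the east ledge: 0M 2C)
2. 1 cannibal ← the west ledge.  (the west ledge: 6M 3C; the east ledge: 0M 1C)
3. 2 cannibals → the east ledge.  (the west ledge: 6M 1C; the east ledge: 0M 3C)
4. 1 cannibal ← the west ledge.  (the west ledge: 6M 2C; the east ledge: 0M 2C)
5. 2 missionaries → the east ledge.  (the west ledge: 4M 2C; the east ledge: 2M 2C)
6. 1 cannibal ← the west ledge.  (the west ledge: 4M 3C; the east ledge: 2M 1C)
7. 1 missionary and 1 cannibal → the east ledge.  (the west ledge: 3M 2C; the east ledge: 3M 2C)
8. 1 cannibal ← the west ledge.  (the west ledge: 3M 3C; the east ledge: 3M 1C)
9. 2 cannibals → the east ledge.  (the west ledge: 3M 1C; the east ledge: 3M 3C)
10. 1 cannibal ← the west ledge.  (the west ledge: 3M 2C; the east ledge: 3M 2C)
11. 1 missionary and 1 cannibal → the east ledge.  (the west ledge: 2M 1C; the east ledge: 4M 3C)
12. 1 cannibal ← the west ledge.  (the west ledge: 2M 2C; the east ledge: 4M 2C)
13. 2 cannibals → the east ledge.  (the west ledge: 2M 0C; the east ledge: 4M 4C)
14. 1 cannibal ← the west ledge.  (the west ledge: 2M 1C; the east ledge: 4M 3C)
15. 1 missionary and 1 cannibal → the east ledge.  (the west ledge: 1M 0C; the east ledge: 5M 4C)
16. 1 cannibal ← the west ledge.  (the west ledge: 1M 1C; the east ledge: 5M 3C)
17. 1 missionary and 1 cannibal → the east ledge.  (the west ledge: 0M 0C; the east ledge: 6M 4C)

17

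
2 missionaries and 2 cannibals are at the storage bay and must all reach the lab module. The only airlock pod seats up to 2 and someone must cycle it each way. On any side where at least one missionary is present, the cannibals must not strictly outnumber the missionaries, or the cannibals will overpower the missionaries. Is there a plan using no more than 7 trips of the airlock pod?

Yes — this plan uses 5 crossings (≤ 7):
1. 2 cannibals → the lab module.  (the storage bay: 2M 0C; the lab module: 0M 2C)
2. 1 cannibal ← the storage bay.  (the storage bay: 2M 1C; the lab module: 0M 1C)
3. 2 missionaries → the lab module.  (the storage bay: 0M 1C; the lab module: 2M 1C)
4. 1 cannibal ← the storage bay.  (the storage bay: 0M 2C; the lab module: 2M 0C)
5. 2 cannibals → the lab module.  (the storage bay: 0M 0C; the lab module: 2M 2C)

Yes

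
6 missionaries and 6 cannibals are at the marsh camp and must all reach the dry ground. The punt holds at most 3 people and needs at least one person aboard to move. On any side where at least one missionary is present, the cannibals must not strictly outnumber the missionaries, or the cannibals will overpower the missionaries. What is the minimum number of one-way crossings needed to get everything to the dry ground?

impossible

Following every safe sequence of crossings from the start, the most of the 12 that can be at the dry ground as the punt arrives there on crossings 1, 3, 5 is 3, 5, 6 respectively; the best ever achieved is 6 of 12.
From crossing 7 on, no configuration arises that was not already reachable earlier: only 17 distinct safe configurations (who is on which side, and where the punt is) can ever be reached, none of them has everyone across, and every continuation just revisits them. They are: 0 missionaries + 0 cannibals across (punt back at the start); 0 missionaries + 1 cannibal across (punt there); 0 missionaries + 1 cannibal across (punt back at the start); 0 missionaries + 2 cannibals across (punt there); 0 missionaries + 2 cannibals across (punt back at the start); 0 missionaries + 3 cannibals across (punt there); 0 missionaries + 3 cannibals across (punt back at the start); 0 missionaries + 4 cannibals across (punt there); 0 missionaries + 4 cannibals across (punt back at the start); 0 missionaries + 5 cannibals across (punt there); 0 missionaries + 5 cannibals across (punt back at the start); 0 missionaries + 6 cannibals across (punt there); 1 missionary + 1 cannibal across (punt there); 1 missionary + 1 cannibal across (punt back at the start); 2 missionaries + 2 cannibals across (punt there); 2 missionaries + 2 cannibals across (punt back at the start); 3 missionaries + 3 cannibals across (punt there). So no valid plan exists.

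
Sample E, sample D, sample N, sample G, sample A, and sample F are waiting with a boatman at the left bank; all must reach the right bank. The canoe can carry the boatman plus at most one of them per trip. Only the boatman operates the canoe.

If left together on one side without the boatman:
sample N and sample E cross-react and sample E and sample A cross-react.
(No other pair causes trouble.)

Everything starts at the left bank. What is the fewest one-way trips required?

Counting alone: the boatman can take at most 1 across per trip to the right bank, so moving all 6 needs at least 6 loaded trips out, with a return between consecutive ones — at least 11 crossings.
The safety rule pushes this higher. Following every safe sequence of crossings, the most of the 6 that can be at the right bank as the canoe arrives there on crossing 11 is 5 — never all 6.
So no plan with fewer than 13 crossings exists, and this one achieves 13:
1. Boatman goes to the right bank with sample E.  [the left bank: sample A, sample D, sample F, sample G, sample N | the right bank: sample E]
2. Boatman goes back to the left bank alone.  [the left bank: sample A, sample D, sample F, sample G, sample N | the right bank: sample E]
3. Boatman goes to the right bank with sample D.  [the left bank: sample A, sample F, sample G, sample N | the right bank: sample D, sample E]
4. Boatman goes back to the left bank alone.  [the left bank: sample A, sample F, sample G, sample N | the right bank: sample D, sample E]
5. Boatman goes to the right bank with sample N.  [the left bank: sample A, sample F, sample G | the right bank: sample D, sample E, sample N]
6. Boatman goes back to the left bank with sample E.  [the left bank: sample A, sample E, sample F, sample G | the right bank: sample D, sample N]
7. Boatman goes to the right bank with sample A.  [the left bank: sample E, sample F, sample G | the right bank: sample A, sample D, sample N]
8. Boatman goes back to the left bank alone.  [the left bank: sample E, sample F, sample G | the right bank: sample A, sample D, sample N]
9. Boatman goes to the right bank with sample G.  [the left bank: sample E, sample F | the right bank: sample A, sample D, sample G, sample N]
10. Boatman goes back to the left bank alone.  [the left bank: sample E, sample F | the right bank: sample A, sample D, sample G, sample N]
11. Boatman goes to the right bank with sample F.  [the left bank: sample E | the right bank: sample A, sample D, sample F, sample G, sample N]
12. Boatman goes back to the left bank alone.  [the left bank: sample E | the right bank: sample A, sample D, sample F, sample G, sample N]
13. Boatman goes to the right bank with sample E.  [the left bank: — | the right bank: sample A, sample D, sample E, sample F, sample G, sample N]

13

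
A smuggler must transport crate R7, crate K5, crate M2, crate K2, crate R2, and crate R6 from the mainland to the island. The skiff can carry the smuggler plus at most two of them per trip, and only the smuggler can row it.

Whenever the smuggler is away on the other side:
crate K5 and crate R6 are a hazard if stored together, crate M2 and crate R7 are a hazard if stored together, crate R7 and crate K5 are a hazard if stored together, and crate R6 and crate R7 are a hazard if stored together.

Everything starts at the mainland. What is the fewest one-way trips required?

Counting alone: the smuggler can take at most 2 across per trip to the island, so moving all 6 needs at least 3 loaded trips out, with a return between consecutive ones — at least 5 crossings.
The safety rule pushes this higher. Following every safe sequence of crossings, the most of the 6 that can be at the island as the skiff arrives there on crossings 5, 7 is 4, 5 respectively — never all 6.
So no plan with fewer than 9 crossings exists, and this one achieves 9:
1. Smuggler goes to the island with crate K5 and crate R7.
2. Smuggler goes back to the mainland with crate R7.
3. Smuggler goes to the island with crate M2 and crate R7.
4. Smuggler goes back to the mainland with crate R7.
5. Smuggler goes to the island with crate K2 and crate R7.
6. Smuggler goes back to the mainland with crate R7.
7. Smuggler goes to the island with crate R2 and crate R7.
8. Smuggler goes back to the mainland with crate R7.
9. Smuggler goes to the island with crate R6 and crate R7.

9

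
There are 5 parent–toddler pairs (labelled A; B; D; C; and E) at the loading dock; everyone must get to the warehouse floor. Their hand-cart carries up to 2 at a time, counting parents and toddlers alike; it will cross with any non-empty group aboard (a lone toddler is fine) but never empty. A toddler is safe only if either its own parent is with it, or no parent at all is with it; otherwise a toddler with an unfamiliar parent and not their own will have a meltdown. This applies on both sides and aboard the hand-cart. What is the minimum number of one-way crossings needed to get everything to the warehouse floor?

impossible

Following every safe sequence of crossings from the start, the most of the 10 that can be at the warehouse floor as the hand-cart arrives there on crossings 1, 3, 5, 7 is 2, 3, 4, 5 respectively; the best ever achieved is 5 of 10.
From crossing 9 on, no configuration arises that was not already reachable earlier: only 82 distinct safe configurations (who is on which side, and where the hand-cart is) can ever be reached, none of them has everyone across, and every continuation just revisits them. So no valid plan exists.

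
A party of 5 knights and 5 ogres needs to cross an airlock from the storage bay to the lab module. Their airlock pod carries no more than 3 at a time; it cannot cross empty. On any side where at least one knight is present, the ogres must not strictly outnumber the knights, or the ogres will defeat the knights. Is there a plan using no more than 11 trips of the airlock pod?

Yes — this plan uses 11 crossings (≤ 11):
1. 2 ogres → the lab module.  (the storage bay: 5K 3O; the lab module: 0K 2O)
2. 1 ogre ← the storage bay.  (the storage bay: 5K 4O; the lab module: 0K 1O)
3. 3 ogres → the lab module.  (the storage bay: 5K 1O; the lab module: 0K 4O)
4. 1 ogre ← the storage bay.  (the storage bay: 5K 2O; the lab module: 0K 3O)
5. 3 knights → the lab module.  (the storage bay: 2K 2O; the lab module: 3K 3O)
6. 1 knight and 1 ogre ← the storage bay.  (the storage bay: 3K 3O; the lab module: 2K 2O)
7. 3 knights → the lab module.  (the storage bay: 0K 3O; the lab module: 5K 2O)
8. 1 ogre ← the storage bay.  (the storage bay: 0K 4O; the lab module: 5K 1O)
9. 2 ogres → the lab module.  (the storage bay: 0K 2O; the lab module: 5K 3O)
10. 1 ogre ← the storage bay.  (the storage bay: 0K 3O; the lab module: 5K 2O)
11. 3 ogres → the lab module.  (the storage bay: 0K 0O; the lab module: 5K 5O)

Yes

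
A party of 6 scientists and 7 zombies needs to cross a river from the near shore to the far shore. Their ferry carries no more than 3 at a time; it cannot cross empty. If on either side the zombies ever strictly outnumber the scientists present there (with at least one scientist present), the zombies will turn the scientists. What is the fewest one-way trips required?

The zombies already outnumber the scientists at the near shore before anyone moves, so the starting position itself is disallowed.

impossible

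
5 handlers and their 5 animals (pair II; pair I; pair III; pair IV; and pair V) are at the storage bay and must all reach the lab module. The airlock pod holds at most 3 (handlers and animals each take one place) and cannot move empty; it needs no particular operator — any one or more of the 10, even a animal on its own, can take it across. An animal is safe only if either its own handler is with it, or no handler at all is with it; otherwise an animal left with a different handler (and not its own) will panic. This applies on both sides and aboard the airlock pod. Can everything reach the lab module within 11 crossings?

Yes — this plan uses 11 crossings (≤ 11):
1. animal II and handler II cross → the lab module.
2. handler II crosses ← the storage bay.
3. animal I, animal III, and animal IV cross → the lab module.
4. animal II crosses ← the storage bay.
5. handler I, handler III, and handler IV cross → the lab module.
6. animal I and handler I cross ← the storage bay.
7. handler I, handler II, and handler V cross → the lab module.
8. animal III crosses ← the storage bay.
9. animal I and animal II cross → the lab module.
10. animal II crosses ← the storage bay.
11. animal II, animal III, and animal V cross → the lab module.

Yes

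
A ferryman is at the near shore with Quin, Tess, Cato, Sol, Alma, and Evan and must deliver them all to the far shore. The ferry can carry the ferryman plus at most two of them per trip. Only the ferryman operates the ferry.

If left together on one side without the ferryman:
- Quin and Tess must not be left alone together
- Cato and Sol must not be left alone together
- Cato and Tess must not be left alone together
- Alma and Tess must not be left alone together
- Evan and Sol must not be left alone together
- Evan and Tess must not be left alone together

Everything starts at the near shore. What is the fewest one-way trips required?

Counting alone: the ferryman can take at most 2 across per trip to the far shore, so moving all 6 needs at least 3 loaded trips out, with a return between consecutive ones — at least 5 crossings.
The safety rule pushes this higher. Following every safe sequence of crossings, the most of the 6 that can be at the far shore as the ferry arrives there on crossing 5 is 5 — never all 6.
So no plan with fewer than 7 crossings exists, and this one achieves 7:
1. Ferryman goes to the far shore with Sol and Tess.  [the near shore: Alma, Cato, Evan, Quin | the far shore: Sol, Tess]
2. Ferryman goes back to the near shore alone.  [the near shore: Alma, Cato, Evan, Quin | the far shore: Sol, Tess]
3. Ferryman goes to the far shore with Cato and Quin.  [the near shore: Alma, Evan | the far shore: Cato, Quin, Sol, Tess]
4. Ferryman goes back to the near shore with Sol and Tess.  [the near shore: Alma, Evan, Sol, Tess | the far shore: Cato, Quin]
5. Ferryman goes to the far shore with Alma and Evan.  [the near shore: Sol, Tess | the far shore: Alma, Cato, Evan, Quin]
6. Ferryman goes back to the near shore alone.  [the near shore: Sol, Tess | the far shore: Alma, Cato, Evan, Quin]
7. Ferryman goes to the far shore with Sol and Tess.  [the near shore: — | the far shore: Alma, Cato, Evan, Quin, Sol, Tess]

7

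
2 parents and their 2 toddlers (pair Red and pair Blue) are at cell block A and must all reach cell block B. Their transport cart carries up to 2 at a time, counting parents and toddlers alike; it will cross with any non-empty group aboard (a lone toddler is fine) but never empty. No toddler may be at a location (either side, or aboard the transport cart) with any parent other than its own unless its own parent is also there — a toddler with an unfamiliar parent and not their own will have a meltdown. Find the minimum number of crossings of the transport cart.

5

Counting alone: each trip to cell block B takes at most 2 across and each return brings at least 1 back, so after t trips out (and t−1 returns) at most 2t − (t−1) of the 4 are across; that first reaches 4 at t = 3, so at least 5 crossings are needed.
The plan below uses exactly 5 crossings, so it is optimal:
1. parent Red and toddler Red cross → cell block B.
2. parent Red crosses ← cell block A.
3. parent Blue and parent Red cross → cell block B.
4. parent Blue crosses ← cell block A.
5. parent Blue and toddler Blue cross → cell block B.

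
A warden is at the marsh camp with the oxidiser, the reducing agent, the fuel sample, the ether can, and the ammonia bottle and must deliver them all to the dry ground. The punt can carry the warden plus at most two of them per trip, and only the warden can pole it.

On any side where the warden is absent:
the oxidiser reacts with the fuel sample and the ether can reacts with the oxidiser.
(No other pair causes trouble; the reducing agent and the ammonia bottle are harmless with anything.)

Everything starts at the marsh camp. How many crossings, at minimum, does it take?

Counting alone: the warden can take at most 2 across per trip to the dry ground, so moving all 5 needs at least 3 loaded trips out, with a return between consecutive ones — at least 5 crossings.
The plan below uses exactly 5 crossings, so it is optimal:
1. Warden goes to the dry ground with the oxidiser.
2. Warden goes back to the marsh camp alone.
3. Warden goes to the dry ground with the ammonia bottle and the reducing agent.
4. Warden goes back to the marsh camp alone.
5. Warden goes to the dry ground with the ether can and the fuel sample.

5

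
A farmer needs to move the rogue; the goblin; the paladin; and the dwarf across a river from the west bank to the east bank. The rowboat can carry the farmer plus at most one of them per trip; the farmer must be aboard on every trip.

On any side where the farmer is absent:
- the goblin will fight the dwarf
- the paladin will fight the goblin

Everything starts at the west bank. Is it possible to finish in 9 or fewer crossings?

Yes

Yes — this plan uses 9 crossings (≤ 9):
1. Farmer goes to the east bank with the goblin.
2. Farmer goes back to the west bank alone.
3. Farmer goes to the east bank with the rogue.
4. Farmer goes back to the west bank alone.
5. Farmer goes to the east bank with the paladin.
6. Farmer goes back to the west bank with the goblin.
7. Farmer goes to the east bank with the dwarf.
8. Farmer goes back to the west bank alone.
9. Farmer goes to the east bank with the goblin.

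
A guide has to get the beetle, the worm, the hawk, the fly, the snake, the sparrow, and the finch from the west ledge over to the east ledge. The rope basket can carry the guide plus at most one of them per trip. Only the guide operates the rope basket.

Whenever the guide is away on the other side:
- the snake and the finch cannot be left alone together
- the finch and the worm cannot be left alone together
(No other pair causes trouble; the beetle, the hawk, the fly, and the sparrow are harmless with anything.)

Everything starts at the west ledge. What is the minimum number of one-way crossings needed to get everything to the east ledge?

15

Counting alone: the guide can take at most 1 across per trip to the east ledge, so moving all 7 needs at least 7 loaded trips out, with a return between consecutive ones — at least 13 crossings.
The safety rule pushes this higher. Following every safe sequence of crossings, the most of the 7 that can be at the east ledge as the rope basket arrives there on crossing 13 is 6 — never all 7.
So no plan with fewer than 15 crossings exists, and this one achieves 15:
1. Guide goes to the east ledge with the finch.
2. Guide goes back to the west ledge alone.
3. Guide goes to the east ledge with the beetle.
4. Guide goes back to the west ledge alone.
5. Guide goes to the east ledge with the worm.
6. Guide goes back to the west ledge with the finch.
7. Guide goes to the east ledge with the snake.
8. Guide goes back to the west ledge alone.
9. Guide goes to the east ledge with the hawk.
10. Guide goes back to the west ledge alone.
11. Guide goes to the east ledge with the fly.
12. Guide goes back to the west ledge alone.
13. Guide goes to the east ledge with the sparrow.
14. Guide goes back to the west ledge alone.
15. Guide goes to the east ledge with the finch.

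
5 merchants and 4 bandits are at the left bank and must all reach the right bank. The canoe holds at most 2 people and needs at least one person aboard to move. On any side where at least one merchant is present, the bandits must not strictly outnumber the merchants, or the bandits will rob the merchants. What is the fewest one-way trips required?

15

Counting alone: each trip to the right bank takes at most 2 across and each return brings at least 1 back, so after t trips out (and t−1 returns) at most 2t − (t−1) of the 9 are across; that first reaches 9 at t = 8, so at least 15 crossings are needed.
The plan below uses exactly 15 crossings, so it is optimal:
1. 2 bandits → the right bank.  (the left bank: 5M 2B; the right bank: 0M 2B)
2. 1 bandit ← the left bank.  (the left bank: 5M 3B; the right bank: 0M 1B)
3. 2 bandits → the right bank.  (the left bank: 5M 1B; the right bank: 0M 3B)
4. 1 bandit ← the left bank.  (the left bank: 5M 2B; the right bank: 0M 2B)
5. 2 merchants → the right bank.  (the left bank: 3M 2B; the right bank: 2M 2B)
6. 1 bandit ← the left bank.  (the left bank: 3M 3B; the right bank: 2M 1B)
7. 1 merchant and 1 bandit → the right bank.  (the left bank: 2M 2B; the right bank: 3M 2B)
8. 1 merchant ← the left bank.  (the left bank: 3M 2B; the right bank: 2M 2B)
9. 1 merchant and 1 bandit → the right bank.  (the left bank: 2M 1B; the right bank: 3M 3B)
10. 1 bandit ← the left bank.  (the left bank: 2M 2B; the right bank: 3M 2B)
11. 1 merchant and 1 bandit → the right bank.  (the left bank: 1M 1B; the right bank: 4M 3B)
12. 1 merchant ← the left bank.  (the left bank: 2M 1B; the right bank: 3M 3B)
13. 1 merchant and 1 bandit → the right bank.  (the left bank: 1M 0B; the right bank: 4M 4B)
14. 1 bandit ← the left bank.  (the left bank: 1M 1B; the right bank: 4M 3B)
15. 1 merchant and 1 bandit → the right bank.  (the left bank: 0M 0B; the right bank: 5M 4B)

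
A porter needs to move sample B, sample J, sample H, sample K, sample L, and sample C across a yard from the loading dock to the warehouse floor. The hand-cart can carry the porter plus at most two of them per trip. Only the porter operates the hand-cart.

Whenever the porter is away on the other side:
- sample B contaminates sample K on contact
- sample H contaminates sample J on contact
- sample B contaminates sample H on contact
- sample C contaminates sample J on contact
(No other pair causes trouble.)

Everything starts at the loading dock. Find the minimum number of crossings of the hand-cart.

7

Counting alone: the porter can take at most 2 across per trip to the warehouse floor, so moving all 6 needs at least 3 loaded trips out, with a return between consecutive ones — at least 5 crossings.
The safety rule pushes this higher. Following every safe sequence of crossings, the most of the 6 that can be at the warehouse floor as the hand-cart arrives there on crossing 5 is 5 — never all 6.
So no plan with fewer than 7 crossings exists, and this one achieves 7:
1. Porter goes to the warehouse floor with sample B and sample J.  [the loading dock: sample C, sample H, sample K, sample L | the warehouse floor: sample B, sample J]
2. Porter goes back to the loading dock alone.  [the loading dock: sample C, sample H, sample K, sample L | the warehouse floor: sample B, sample J]
3. Porter goes to the warehouse floor with sample H and sample K.  [the loading dock: sample C, sample L | the warehouse floor: sample B, sample H, sample J, sample K]
4. Porter goes back to the loading dock with sample B and sample J.  [the loading dock: sample B, sample C, sample J, sample L | the warehouse floor: sample H, sample K]
5. Porter goes to the warehouse floor with sample C and sample L.  [the loading dock: sample B, sample J | the warehouse floor: sample C, sample H, sample K, sample L]
6. Porter goes back to the loading dock alone.  [the loading dock: sample B, sample J | the warehouse floor: sample C, sample H, sample K, sample L]
7. Porter goes to the warehouse floor with sample B and sample J.  [the loading dock: — | the warehouse floor: sample B, sample C, sample H, sample J, sample K, sample L]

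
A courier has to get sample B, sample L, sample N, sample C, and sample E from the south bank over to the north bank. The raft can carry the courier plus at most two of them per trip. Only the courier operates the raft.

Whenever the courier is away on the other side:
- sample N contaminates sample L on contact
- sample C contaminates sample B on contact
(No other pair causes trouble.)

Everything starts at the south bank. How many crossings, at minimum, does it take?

Counting alone: the courier can take at most 2 across per trip to the north bank, so moving all 5 needs at least 3 loaded trips out, with a return between consecutive ones — at least 5 crossings.
The plan below uses exactly 5 crossings, so it is optimal:
1. Courier goes to the north bank with sample B and sample L.  [the south bank: sample C, sample E, sample N | the north bank: sample B, sample L]
2. Courier goes back to the south bank alone.  [the south bank: sample C, sample E, sample N | the north bank: sample B, sample L]
3. Courier goes to the north bank with sample E.  [the south bank: sample C, sample N | the north bank: sample B, sample E, sample L]
4. Courier goes back to the south bank alone.  [the south bank: sample C, sample N | the north bank: sample B, sample E, sample L]
5. Courier goes to the north bank with sample C and sample N.  [the south bank: — | the north bank: sample B, sample C, sample E, sample L, sample N]

5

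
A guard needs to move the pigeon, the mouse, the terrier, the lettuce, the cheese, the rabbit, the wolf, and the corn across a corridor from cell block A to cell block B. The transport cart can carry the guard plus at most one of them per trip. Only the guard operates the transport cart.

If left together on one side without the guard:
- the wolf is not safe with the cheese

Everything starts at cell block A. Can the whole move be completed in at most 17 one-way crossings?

Yes — this plan uses 15 crossings (≤ 17):
1. Guard goes to cell block B with the cheese.  [cell block A: the corn, the lettuce, the mouse, the pigeon, the rabbit, the terrier, the wolf | cell block B: the cheese]
2. Guard goes back to cell block A alone.  [cell block A: the corn, the lettuce, the mouse, the pigeon, the rabbit, the terrier, the wolf | cell block B: the cheese]
3. Guard goes to cell block B with the pigeon.  [cell block A: the corn, the lettuce, the mouse, the rabbit, the terrier, the wolf | cell block B: the cheese, the pigeon]
4. Guard goes back to cell block A alone.  [cell block A: the corn, the lettuce, the mouse, the rabbit, the terrier, the wolf | cell block B: the cheese, the pigeon]
5. Guard goes to cell block B with the mouse.  [cell block A: the corn, the lettuce, the rabbit, the terrier, the wolf | cell block B: the cheese, the mouse, the pigeon]
6. Guard goes back to cell block A alone.  [cell block A: the corn, the lettuce, the rabbit, the terrier, the wolf | cell block B: the cheese, the mouse, the pigeon]
7. Guard goes to cell block B with the terrier.  [cell block A: the corn, the lettuce, the rabbit, the wolf | cell block B: the cheese, the mouse, the pigeon, the terrier]
8. Guard goes back to cell block A alone.  [cell block A: the corn, the lettuce, the rabbit, the wolf | cell block B: the cheese, the mouse, the pigeon, the terrier]
9. Guard goes to cell block B with the lettuce.  [cell block A: the corn, the rabbit, the wolf | cell block B: the cheese, the lettuce, the mouse, the pigeon, the terrier]
10. Guard goes back to cell block A alone.  [cell block A: the corn, the rabbit, the wolf | cell block B: the cheese, the lettuce, the mouse, the pigeon, the terrier]
11. Guard goes to cell block B with the rabbit.  [cell block A: the corn, the wolf | cell block B: the cheese, the lettuce, the mouse, the pigeon, the rabbit, the terrier]
12. Guard goes back to cell block A alone.  [cell block A: the corn, the wolf | cell block B: the cheese, the lettuce, the mouse, the pigeon, the rabbit, the terrier]
13. Guard goes to cell block B with the corn.  [cell block A: the wolf | cell block B: the cheese, the corn, the lettuce, the mouse, the pigeon, the rabbit, the terrier]
14. Guard goes back to cell block A alone.  [cell block A: the wolf | cell block B: the cheese, the corn, the lettuce, the mouse, the pigeon, the rabbit, the terrier]
15. Guard goes to cell block B with the wolf.  [cell block A: — | cell block B: the cheese, the corn, the lettuce, the mouse, the pigeon, the rabbit, the terrier, the wolf]

Yes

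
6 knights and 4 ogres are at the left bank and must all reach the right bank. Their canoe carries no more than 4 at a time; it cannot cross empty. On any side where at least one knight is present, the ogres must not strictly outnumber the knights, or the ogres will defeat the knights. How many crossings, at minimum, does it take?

5

Counting alone: each trip to the right bank takes at most 4 across and each return brings at least 1 back, so after t trips out (and t−1 returns) at most 4t − (t−1) of the 10 are across; that first reaches 10 at t = 3, so at least 5 crossings are needed.
The plan below uses exactly 5 crossings, so it is optimal:
1. 4 ogres → the right bank.  (the left bank: 6K 0O; the right bank: 0K 4O)
2. 1 ogre ← the left bank.  (the left bank: 6K 1O; the right bank: 0K 3O)
3. 4 knights → the right bank.  (the left bank: 2K 1O; the right bank: 4K 3O)
4. 1 ogre ← the left bank.  (the left bank: 2K 2O; the right bank: 4K 2O)
5. 2 knights and 2 ogres → the right bank.  (the left bank: 0K 0O; the right bank: 6K 4O)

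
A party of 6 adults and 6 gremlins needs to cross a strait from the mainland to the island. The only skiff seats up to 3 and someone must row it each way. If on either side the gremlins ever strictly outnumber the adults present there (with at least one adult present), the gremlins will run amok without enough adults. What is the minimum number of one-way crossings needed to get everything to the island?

impossible

Following every safe sequence of crossings from the start, the most of the 12 that can be at the island as the skiff arrives there on crossings 1, 3, 5 is 3, 5, 6 respectively; the best ever achieved is 6 of 12.
From crossing 7 on, no configuration arises that was not already reachable earlier: only 17 distinct safe configurations (who is on which side, and where the skiff is) can ever be reached, none of them has everyone across, and every continuation just revisits them. They are: 0 adults + 0 gremlins across (skiff back at the start); 0 adults + 1 gremlin across (skiff there); 0 adults + 1 gremlin across (skiff back at the start); 0 adults + 2 gremlins across (skiff there); 0 adults + 2 gremlins across (skiff back at the start); 0 adults + 3 gremlins across (skiff there); 0 adults + 3 gremlins across (skiff back at the start); 0 adults + 4 gremlins across (skiff there); 0 adults + 4 gremlins across (skiff back at the start); 0 adults + 5 gremlins across (skiff there); 0 adults + 5 gremlins across (skiff back at the start); 0 adults + 6 gremlins across (skiff there); 1 adult + 1 gremlin across (skiff there); 1 adult + 1 gremlin across (skiff back at the start); 2 adults + 2 gremlins across (skiff there); 2 adults + 2 gremlins across (skiff back at the start); 3 adults + 3 gremlins across (skiff there). So no valid plan exists.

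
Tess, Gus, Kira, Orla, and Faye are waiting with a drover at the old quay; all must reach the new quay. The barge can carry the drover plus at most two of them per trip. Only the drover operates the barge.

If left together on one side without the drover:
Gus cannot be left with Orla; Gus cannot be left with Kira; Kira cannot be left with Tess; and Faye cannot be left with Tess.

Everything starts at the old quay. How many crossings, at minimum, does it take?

Counting alone: the drover can take at most 2 across per trip to the new quay, so moving all 5 needs at least 3 loaded trips out, with a return between consecutive ones — at least 5 crossings.
The safety rule pushes this higher. Following every safe sequence of crossings, the most of the 5 that can be at the new quay as the barge arrives there on crossing 5 is 4 — never all 5.
So no plan with fewer than 7 crossings exists, and this one achieves 7:
1. Drover goes to the new quay with Gus and Tess.  [the old quay: Faye, Kira, Orla | the new quay: Gus, Tess]
2. Drover goes back to the old quay alone.  [the old quay: Faye, Kira, Orla | the new quay: Gus, Tess]
3. Drover goes to the new quay with Kira.  [the old quay: Faye, Orla | the new quay: Gus, Kira, Tess]
4. Drover goes back to the old quay with Gus and Tess.  [the old quay: Faye, Gus, Orla, Tess | the new quay: Kira]
5. Drover goes to the new quay with Faye and Orla.  [the old quay: Gus, Tess | the new quay: Faye, Kira, Orla]
6. Drover goes back to the old quay alone.  [the old quay: Gus, Tess | the new quay: Faye, Kira, Orla]
7. Drover goes to the new quay with Gus and Tess.  [the old quay: — | the new quay: Faye, Gus, Kira, Orla, Tess]

7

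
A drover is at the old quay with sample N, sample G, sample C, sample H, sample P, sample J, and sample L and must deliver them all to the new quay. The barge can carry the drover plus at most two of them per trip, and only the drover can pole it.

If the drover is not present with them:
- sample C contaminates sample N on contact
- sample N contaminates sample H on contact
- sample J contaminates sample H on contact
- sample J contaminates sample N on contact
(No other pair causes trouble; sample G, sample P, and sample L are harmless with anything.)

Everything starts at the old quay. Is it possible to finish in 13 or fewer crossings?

Yes — this plan uses 11 crossings (≤ 13):
1. Drover goes to the new quay with sample H and sample N.  [the old quay: sample C, sample G, sample J, sample L, sample P | the new quay: sample H, sample N]
2. Drover goes back to the old quay with sample N.  [the old quay: sample C, sample G, sample J, sample L, sample N, sample P | the new quay: sample H]
3. Drover goes to the new quay with sample G and sample N.  [the old quay: sample C, sample J, sample L, sample P | the new quay: sample G, sample H, sample N]
4. Drover goes back to the old quay with sample N.  [the old quay: sample C, sample J, sample L, sample N, sample P | the new quay: sample G, sample H]
5. Drover goes to the new quay with sample C and sample N.  [the old quay: sample J, sample L, sample P | the new quay: sample C, sample G, sample H, sample N]
6. Drover goes back to the old quay with sample N.  [the old quay: sample J, sample L, sample N, sample P | the new quay: sample C, sample G, sample H]
7. Drover goes to the new quay with sample N and sample P.  [the old quay: sample J, sample L | the new quay: sample C, sample G, sample H, sample N, sample P]
8. Drover goes back to the old quay with sample N.  [the old quay: sample J, sample L, sample N | the new quay: sample C, sample G, sample H, sample P]
9. Drover goes to the new quay with sample L and sample N.  [the old quay: sample J | the new quay: sample C, sample G, sample H, sample L, sample N, sample P]
10. Drover goes back to the old quay with sample N.  [the old quay: sample J, sample N | the new quay: sample C, sample G, sample H, sample L, sample P]
11. Drover goes to the new quay with sample J and sample N.  [the old quay: — | the new quay: sample C, sample G, sample H, sample J, sample L, sample N, sample P]

Yes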